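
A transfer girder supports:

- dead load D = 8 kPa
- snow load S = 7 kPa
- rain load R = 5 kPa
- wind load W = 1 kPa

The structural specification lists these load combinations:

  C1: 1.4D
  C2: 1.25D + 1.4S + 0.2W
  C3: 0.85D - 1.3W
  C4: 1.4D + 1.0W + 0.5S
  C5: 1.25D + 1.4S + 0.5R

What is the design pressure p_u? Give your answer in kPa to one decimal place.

22.3 kPa

C1: 1.4(8) = 11.2
C2: 1.25(8) + 1.4(7) + 0.2(1) = 20.0
C3: 0.85(8) - 1.3(1) = 5.5
C4: 1.4(8) + 1.0(1) + 0.5(7) = 15.7
C5: 1.25(8) + 1.4(7) + 0.5(5) = 22.3
Maximum is from combination 5.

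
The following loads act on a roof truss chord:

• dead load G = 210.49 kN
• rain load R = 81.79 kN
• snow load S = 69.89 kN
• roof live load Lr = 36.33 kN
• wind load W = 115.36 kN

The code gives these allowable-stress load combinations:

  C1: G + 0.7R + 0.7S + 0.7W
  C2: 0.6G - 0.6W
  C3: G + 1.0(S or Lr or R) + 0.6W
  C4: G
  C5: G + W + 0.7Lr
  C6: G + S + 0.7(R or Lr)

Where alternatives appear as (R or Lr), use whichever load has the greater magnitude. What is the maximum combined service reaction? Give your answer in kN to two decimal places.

(S or Lr or R) → R = 81.79 kN; (R or Lr) → R = 81.79 kN.
C1: 1.0(210.49) + 0.7(81.79) + 0.7(69.89) + 0.7(115.36) = 397.42
C2: 0.6(210.49) - 0.6(115.36) = 57.08
C3: 1.0(210.49) + 1.0(81.79) + 0.6(115.36) = 210.49 + 81.79 + 69.22 = 361.50
C4: 1.0(210.49) = 210.49
C5: 1.0(210.49) + 1.0(115.36) + 0.7(36.33) = 210.49 + 115.36 + 25.43 = 351.28
C6: 1.0(210.49) + 1.0(69.89) + 0.7(81.79) = 210.49 + 69.89 + 57.25 = 337.63
Combination 1 governs: V = 397.42 kN.

397.42 kN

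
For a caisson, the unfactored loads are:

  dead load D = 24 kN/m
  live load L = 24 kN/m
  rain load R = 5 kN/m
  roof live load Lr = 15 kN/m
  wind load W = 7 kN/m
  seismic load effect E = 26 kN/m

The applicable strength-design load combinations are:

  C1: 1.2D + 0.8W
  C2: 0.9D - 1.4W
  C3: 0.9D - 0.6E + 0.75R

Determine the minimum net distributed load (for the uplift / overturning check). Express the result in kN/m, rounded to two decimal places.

C1: 1.2(24) + 0.8(7) = 28.80 + 5.60 = 34.40
C2: 0.9(24) - 1.4(7) = 21.60 - 9.80 = 11.80
C3: 0.9(24) - 0.6(26) + 0.75(5) = 21.60 - 15.60 + 3.75 = 9.75
Combination 3 gives the minimum: 9.75 kN/m.

9.75 kN/m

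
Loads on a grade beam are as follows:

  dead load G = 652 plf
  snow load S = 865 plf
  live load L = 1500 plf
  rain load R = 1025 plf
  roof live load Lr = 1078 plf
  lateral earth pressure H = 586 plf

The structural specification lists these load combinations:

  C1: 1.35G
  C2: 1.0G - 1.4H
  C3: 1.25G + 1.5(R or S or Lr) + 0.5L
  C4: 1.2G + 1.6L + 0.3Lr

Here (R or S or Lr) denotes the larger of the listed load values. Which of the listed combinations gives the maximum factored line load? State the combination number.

(R or S or Lr) → Lr = 1078 plf.
C1: 1.35(652) = 880.20
C2: 1.0(652) - 1.4(586) = 652.00 - 820.40 = -168.40
C3: 1.25(652) + 1.5(1078) + 0.5(1500) = 815.00 + 1617.00 + 750.00 = 3182.00
C4: 1.2(652) + 1.6(1500) + 0.3(1078) = 782.40 + 2400.00 + 323.40 = 3505.80
The largest value is 3505.80 plf from combination 4.

Combination 4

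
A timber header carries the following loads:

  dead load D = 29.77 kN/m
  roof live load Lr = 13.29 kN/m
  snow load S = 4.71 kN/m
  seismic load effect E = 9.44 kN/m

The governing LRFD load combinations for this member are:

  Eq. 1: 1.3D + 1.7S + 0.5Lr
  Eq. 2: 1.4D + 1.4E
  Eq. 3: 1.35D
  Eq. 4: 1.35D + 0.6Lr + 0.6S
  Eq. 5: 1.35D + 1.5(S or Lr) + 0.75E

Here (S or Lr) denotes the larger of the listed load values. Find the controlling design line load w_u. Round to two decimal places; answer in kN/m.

67.20 kN/m

(S or Lr) → Lr = 13.29 kN/m.
Eq. 1: 1.3(29.77) + 1.7(4.71) + 0.5(13.29) = 53.35
Eq. 2: 1.4(29.77) + 1.4(9.44) = 54.89
Eq. 3: 1.35(29.77) = 40.19
Eq. 4: 1.35(29.77) + 0.6(13.29) + 0.6(4.71) = 40.19 + 7.97 + 2.83 = 50.99
Eq. 5: 1.35(29.77) + 1.5(13.29) + 0.75(9.44) = 67.20
Maximum is from combination 5.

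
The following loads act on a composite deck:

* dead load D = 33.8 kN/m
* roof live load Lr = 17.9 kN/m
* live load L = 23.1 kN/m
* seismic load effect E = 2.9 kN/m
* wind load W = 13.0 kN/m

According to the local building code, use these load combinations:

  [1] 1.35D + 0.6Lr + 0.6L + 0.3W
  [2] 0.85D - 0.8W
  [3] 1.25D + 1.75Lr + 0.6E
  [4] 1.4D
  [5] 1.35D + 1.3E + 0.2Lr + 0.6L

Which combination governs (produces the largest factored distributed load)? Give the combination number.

Combination 3

[1] 1.35(33.8) + 0.6(17.9) + 0.6(23.1) + 0.3(13.0) = 45.63 + 10.74 + 13.86 + 3.90 = 74.13
[2] 0.85(33.8) - 0.8(13.0) = 28.73 - 10.40 = 18.33
[3] 1.25(33.8) + 1.75(17.9) + 0.6(2.9) = 42.25 + 31.33 + 1.74 = 75.32
[4] 1.4(33.8) = 47.32
[5] 1.35(33.8) + 1.3(2.9) + 0.2(17.9) + 0.6(23.1) = 45.63 + 3.77 + 3.58 + 13.86 = 66.84
The largest value is 75.32 kN/m from combination 3.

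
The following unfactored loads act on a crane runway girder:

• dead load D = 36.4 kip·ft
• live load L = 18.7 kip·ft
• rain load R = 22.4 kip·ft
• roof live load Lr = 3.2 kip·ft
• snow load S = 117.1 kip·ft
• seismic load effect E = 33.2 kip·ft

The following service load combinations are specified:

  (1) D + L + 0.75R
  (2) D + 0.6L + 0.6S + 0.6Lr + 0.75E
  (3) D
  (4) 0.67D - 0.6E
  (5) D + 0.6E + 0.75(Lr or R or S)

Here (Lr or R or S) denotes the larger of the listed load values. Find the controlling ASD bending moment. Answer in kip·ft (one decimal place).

144.7 kip·ft

(Lr or R or S) → S = 117.1 kip·ft.
(1) 1.0(36.4) + 1.0(18.7) + 0.75(22.4) = 36.4 + 18.7 + 16.8 = 71.9
(2) 1.0(36.4) + 0.6(18.7) + 0.6(117.1) + 0.6(3.2) + 0.75(33.2) = 36.4 + 11.2 + 70.3 + 1.9 + 24.9 = 144.7
(3) 1.0(36.4) = 36.4
(4) 0.67(36.4) - 0.6(33.2) = 24.4 - 19.9 = 4.5
(5) 1.0(36.4) + 0.6(33.2) + 0.75(117.1) = 36.4 + 19.9 + 87.8 = 144.1
Combination 2 governs: M = 144.7 kip·ft.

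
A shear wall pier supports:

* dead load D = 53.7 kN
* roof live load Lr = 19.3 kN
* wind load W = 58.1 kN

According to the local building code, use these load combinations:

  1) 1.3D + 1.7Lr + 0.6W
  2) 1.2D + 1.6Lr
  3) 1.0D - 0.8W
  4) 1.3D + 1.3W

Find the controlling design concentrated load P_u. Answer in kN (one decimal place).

145.3 kN

1) 1.3(53.7) + 1.7(19.3) + 0.6(58.1) = 69.8 + 32.8 + 34.9 = 137.5
2) 1.2(53.7) + 1.6(19.3) = 64.4 + 30.9 = 95.3
3) 1.0(53.7) - 0.8(58.1) = 53.7 - 46.5 = 7.2
4) 1.3(53.7) + 1.3(58.1) = 69.8 + 75.5 = 145.3
Combination 4 governs: P_u = 145.3 kN.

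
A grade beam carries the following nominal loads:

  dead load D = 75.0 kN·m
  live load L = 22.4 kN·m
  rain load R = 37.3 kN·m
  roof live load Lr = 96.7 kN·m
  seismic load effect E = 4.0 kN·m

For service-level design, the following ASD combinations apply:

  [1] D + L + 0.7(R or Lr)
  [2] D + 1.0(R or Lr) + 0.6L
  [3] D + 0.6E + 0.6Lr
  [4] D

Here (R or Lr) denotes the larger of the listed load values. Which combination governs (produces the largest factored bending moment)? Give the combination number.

(R or Lr) → Lr = 96.7 kN·m.
[1] 1.0(75.0) + 1.0(22.4) + 0.7(96.7) = 165.1
[2] 1.0(75.0) + 1.0(96.7) + 0.6(22.4) = 185.1
[3] 1.0(75.0) + 0.6(4.0) + 0.6(96.7) = 135.4
[4] 1.0(75.0) = 75.0
The largest value is 185.1 kN·m from combination 2.

Combination 2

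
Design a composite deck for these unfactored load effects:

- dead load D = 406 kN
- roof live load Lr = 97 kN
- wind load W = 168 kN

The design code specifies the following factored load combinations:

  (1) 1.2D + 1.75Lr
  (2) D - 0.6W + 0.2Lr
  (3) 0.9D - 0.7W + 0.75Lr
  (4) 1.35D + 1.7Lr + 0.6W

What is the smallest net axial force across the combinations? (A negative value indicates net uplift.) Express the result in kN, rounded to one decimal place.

(1) 1.2(406) + 1.75(97) = 657.0
(2) 1.0(406) - 0.6(168) + 0.2(97) = 324.6
(3) 0.9(406) - 0.7(168) + 0.75(97) = 320.6
(4) 1.35(406) + 1.7(97) + 0.6(168) = 813.8
Combination 3 gives the minimum: 320.6 kN.

320.6 kN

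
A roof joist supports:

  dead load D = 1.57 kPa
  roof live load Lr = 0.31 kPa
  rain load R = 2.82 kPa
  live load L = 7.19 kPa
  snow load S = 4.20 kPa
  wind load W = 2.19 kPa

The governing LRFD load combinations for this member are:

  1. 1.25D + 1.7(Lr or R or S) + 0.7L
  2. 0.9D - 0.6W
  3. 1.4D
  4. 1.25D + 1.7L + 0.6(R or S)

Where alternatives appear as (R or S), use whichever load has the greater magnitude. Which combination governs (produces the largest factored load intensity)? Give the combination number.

(Lr or R or S) → S = 4.20 kPa; (R or S) → S = 4.20 kPa.
1. 1.25(1.57) + 1.7(4.20) + 0.7(7.19) = 14.14
2. 0.9(1.57) - 0.6(2.19) = 1.41 - 1.31 = 0.10
3. 1.4(1.57) = 2.20
4. 1.25(1.57) + 1.7(7.19) + 0.6(4.20) = 16.71
The largest value is 16.71 kPa from combination 4.

Combination 4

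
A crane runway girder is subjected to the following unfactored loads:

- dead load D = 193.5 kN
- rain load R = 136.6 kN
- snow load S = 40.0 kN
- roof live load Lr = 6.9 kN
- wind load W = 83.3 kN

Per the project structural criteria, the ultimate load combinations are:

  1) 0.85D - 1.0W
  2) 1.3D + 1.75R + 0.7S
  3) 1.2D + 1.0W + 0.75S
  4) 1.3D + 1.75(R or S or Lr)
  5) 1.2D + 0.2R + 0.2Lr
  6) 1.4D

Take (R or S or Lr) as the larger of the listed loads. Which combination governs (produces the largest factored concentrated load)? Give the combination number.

(R or S or Lr) → R = 136.6 kN.
1) 0.85(193.5) - 1.0(83.3) = 164.48 - 83.30 = 81.18
2) 1.3(193.5) + 1.75(136.6) + 0.7(40.0) = 251.55 + 239.05 + 28.00 = 518.60
3) 1.2(193.5) + 1.0(83.3) + 0.75(40.0) = 232.20 + 83.30 + 30.00 = 345.50
4) 1.3(193.5) + 1.75(136.6) = 251.55 + 239.05 = 490.60
5) 1.2(193.5) + 0.2(136.6) + 0.2(6.9) = 232.20 + 27.32 + 1.38 = 260.90
6) 1.4(193.5) = 270.90
The largest value is 518.60 kN from combination 2.

Combination 2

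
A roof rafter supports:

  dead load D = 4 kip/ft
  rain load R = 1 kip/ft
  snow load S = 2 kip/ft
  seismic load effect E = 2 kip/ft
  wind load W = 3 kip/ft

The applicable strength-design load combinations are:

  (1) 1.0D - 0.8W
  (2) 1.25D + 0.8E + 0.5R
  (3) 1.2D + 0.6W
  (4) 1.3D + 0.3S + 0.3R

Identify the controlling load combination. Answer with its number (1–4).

(1) 1.0(4) - 0.8(3) = 1.60
(2) 1.25(4) + 0.8(2) + 0.5(1) = 7.10
(3) 1.2(4) + 0.6(3) = 6.60
(4) 1.3(4) + 0.3(2) + 0.3(1) = 6.10
The largest value is 7.10 kip/ft from combination 2.

Combination 2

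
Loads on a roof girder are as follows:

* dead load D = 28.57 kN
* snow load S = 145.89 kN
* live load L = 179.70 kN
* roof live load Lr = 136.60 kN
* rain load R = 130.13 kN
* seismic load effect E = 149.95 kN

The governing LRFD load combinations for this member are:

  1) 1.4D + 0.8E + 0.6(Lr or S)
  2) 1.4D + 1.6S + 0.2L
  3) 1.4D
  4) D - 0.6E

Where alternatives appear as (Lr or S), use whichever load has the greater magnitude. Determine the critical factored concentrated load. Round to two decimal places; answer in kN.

(Lr or S) → S = 145.89 kN.
1) 1.4(28.57) + 0.8(149.95) + 0.6(145.89) = 40.00 + 119.96 + 87.53 = 247.49
2) 1.4(28.57) + 1.6(145.89) + 0.2(179.70) = 40.00 + 233.42 + 35.94 = 309.36
3) 1.4(28.57) = 40.00
4) 1.0(28.57) - 0.6(149.95) = 28.57 - 89.97 = -61.40
Maximum is from combination 2.

309.36 kN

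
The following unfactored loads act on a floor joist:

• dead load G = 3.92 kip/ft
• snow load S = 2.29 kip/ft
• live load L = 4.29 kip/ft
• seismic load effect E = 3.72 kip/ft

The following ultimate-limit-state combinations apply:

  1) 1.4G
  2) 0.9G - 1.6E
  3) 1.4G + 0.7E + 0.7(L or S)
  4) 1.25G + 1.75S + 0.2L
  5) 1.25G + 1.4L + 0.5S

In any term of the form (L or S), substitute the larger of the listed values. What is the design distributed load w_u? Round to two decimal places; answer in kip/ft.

(L or S) → L = 4.29 kip/ft.
1) 1.4(3.92) = 5.49
2) 0.9(3.92) - 1.6(3.72) = 3.53 - 5.95 = -2.42
3) 1.4(3.92) + 0.7(3.72) + 0.7(4.29) = 11.10
4) 1.25(3.92) + 1.75(2.29) + 0.2(4.29) = 4.90 + 4.01 + 0.86 = 9.77
5) 1.25(3.92) + 1.4(4.29) + 0.5(2.29) = 12.05
The controlling combination is 5, giving 12.05 kip/ft.

12.05 kip/ft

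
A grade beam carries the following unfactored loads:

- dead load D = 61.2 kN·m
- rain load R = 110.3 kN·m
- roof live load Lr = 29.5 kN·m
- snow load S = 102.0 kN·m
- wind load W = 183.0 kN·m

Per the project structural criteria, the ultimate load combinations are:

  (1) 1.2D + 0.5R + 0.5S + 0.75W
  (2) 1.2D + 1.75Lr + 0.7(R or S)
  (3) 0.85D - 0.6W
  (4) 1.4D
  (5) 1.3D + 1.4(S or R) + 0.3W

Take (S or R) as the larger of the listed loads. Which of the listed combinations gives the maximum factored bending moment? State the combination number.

(R or S) → R = 110.3 kN·m; (S or R) → R = 110.3 kN·m.
(1) 1.2(61.2) + 0.5(110.3) + 0.5(102.0) + 0.75(183.0) = 316.8
(2) 1.2(61.2) + 1.75(29.5) + 0.7(110.3) = 202.3
(3) 0.85(61.2) - 0.6(183.0) = 52.0 - 109.8 = -57.8
(4) 1.4(61.2) = 85.7
(5) 1.3(61.2) + 1.4(110.3) + 0.3(183.0) = 79.6 + 154.4 + 54.9 = 288.9
The largest value is 316.8 kN·m from combination 1.

Combination 1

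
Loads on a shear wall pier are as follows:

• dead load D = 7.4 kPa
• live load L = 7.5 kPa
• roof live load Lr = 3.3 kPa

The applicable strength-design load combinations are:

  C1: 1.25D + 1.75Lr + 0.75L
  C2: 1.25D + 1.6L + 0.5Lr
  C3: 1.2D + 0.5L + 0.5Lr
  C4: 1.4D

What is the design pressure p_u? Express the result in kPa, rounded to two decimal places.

C1: 1.25(7.4) + 1.75(3.3) + 0.75(7.5) = 20.65
C2: 1.25(7.4) + 1.6(7.5) + 0.5(3.3) = 9.25 + 12.00 + 1.65 = 22.90
C3: 1.2(7.4) + 0.5(7.5) + 0.5(3.3) = 8.88 + 3.75 + 1.65 = 14.28
C4: 1.4(7.4) = 10.36
The controlling combination is 2, giving 22.90 kPa.

22.90 kPa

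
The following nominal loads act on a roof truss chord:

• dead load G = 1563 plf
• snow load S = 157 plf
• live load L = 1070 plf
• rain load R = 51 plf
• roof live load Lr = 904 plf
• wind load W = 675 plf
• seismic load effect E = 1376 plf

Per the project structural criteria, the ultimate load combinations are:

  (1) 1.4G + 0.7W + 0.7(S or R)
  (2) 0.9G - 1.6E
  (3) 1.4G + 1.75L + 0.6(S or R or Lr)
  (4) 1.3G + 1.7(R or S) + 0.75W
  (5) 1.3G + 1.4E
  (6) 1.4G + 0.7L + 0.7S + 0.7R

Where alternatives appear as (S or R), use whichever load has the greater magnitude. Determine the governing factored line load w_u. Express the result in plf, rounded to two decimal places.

(S or R) → S = 157 plf; (S or R or Lr) → Lr = 904 plf; (R or S) → S = 157 plf.
(1) 1.4(1563) + 0.7(675) + 0.7(157) = 2188.20 + 472.50 + 109.90 = 2770.60
(2) 0.9(1563) - 1.6(1376) = 1406.70 - 2201.60 = -794.90
(3) 1.4(1563) + 1.75(1070) + 0.6(904) = 2188.20 + 1872.50 + 542.40 = 4603.10
(4) 1.3(1563) + 1.7(157) + 0.75(675) = 2031.90 + 266.90 + 506.25 = 2805.05
(5) 1.3(1563) + 1.4(1376) = 2031.90 + 1926.40 = 3958.30
(6) 1.4(1563) + 0.7(1070) + 0.7(157) + 0.7(51) = 2188.20 + 749.00 + 109.90 + 35.70 = 3082.80
Combination 3 governs: w_u = 4603.10 plf.

4603.10 plf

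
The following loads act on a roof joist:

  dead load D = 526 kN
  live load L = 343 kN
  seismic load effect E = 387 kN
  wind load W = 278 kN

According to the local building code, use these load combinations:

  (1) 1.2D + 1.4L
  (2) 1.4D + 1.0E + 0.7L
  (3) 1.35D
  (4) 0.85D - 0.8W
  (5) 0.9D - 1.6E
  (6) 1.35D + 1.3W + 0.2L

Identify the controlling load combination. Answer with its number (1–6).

Combination 2

(1) 1.2(526) + 1.4(343) = 631.20 + 480.20 = 1111.40
(2) 1.4(526) + 1.0(387) + 0.7(343) = 736.40 + 387.00 + 240.10 = 1363.50
(3) 1.35(526) = 710.10
(4) 0.85(526) - 0.8(278) = 447.10 - 222.40 = 224.70
(5) 0.9(526) - 1.6(387) = 473.40 - 619.20 = -145.80
(6) 1.35(526) + 1.3(278) + 0.2(343) = 710.10 + 361.40 + 68.60 = 1140.10
The largest value is 1363.50 kN from combination 2.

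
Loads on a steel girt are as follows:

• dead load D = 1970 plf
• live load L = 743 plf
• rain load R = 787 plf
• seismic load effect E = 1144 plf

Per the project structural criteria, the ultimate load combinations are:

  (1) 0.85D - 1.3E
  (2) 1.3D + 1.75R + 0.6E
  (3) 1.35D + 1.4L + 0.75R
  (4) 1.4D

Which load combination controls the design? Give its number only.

Combination 2

(1) 0.85(1970) - 1.3(1144) = 1674.50 - 1487.20 = 187.30
(2) 1.3(1970) + 1.75(787) + 0.6(1144) = 2561.00 + 1377.25 + 686.40 = 4624.65
(3) 1.35(1970) + 1.4(743) + 0.75(787) = 2659.50 + 1040.20 + 590.25 = 4289.95
(4) 1.4(1970) = 2758.00
The largest value is 4624.65 plf from combination 2.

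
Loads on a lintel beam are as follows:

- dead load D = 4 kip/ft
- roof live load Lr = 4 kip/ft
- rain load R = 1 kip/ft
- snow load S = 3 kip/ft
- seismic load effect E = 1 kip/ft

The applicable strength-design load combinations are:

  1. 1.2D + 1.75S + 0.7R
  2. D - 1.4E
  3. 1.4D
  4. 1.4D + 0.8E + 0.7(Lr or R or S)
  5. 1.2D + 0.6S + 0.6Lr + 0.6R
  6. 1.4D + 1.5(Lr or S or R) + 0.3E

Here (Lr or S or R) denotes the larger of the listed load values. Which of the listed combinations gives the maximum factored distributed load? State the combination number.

Combination 6

(Lr or R or S) → Lr = 4 kip/ft; (Lr or S or R) → Lr = 4 kip/ft.
1. 1.2(4) + 1.75(3) + 0.7(1) = 10.8
2. 1.0(4) - 1.4(1) = 2.6
3. 1.4(4) = 5.6
4. 1.4(4) + 0.8(1) + 0.7(4) = 9.2
5. 1.2(4) + 0.6(3) + 0.6(4) + 0.6(1) = 9.6
6. 1.4(4) + 1.5(4) + 0.3(1) = 11.9
The largest value is 11.9 kip/ft from combination 6.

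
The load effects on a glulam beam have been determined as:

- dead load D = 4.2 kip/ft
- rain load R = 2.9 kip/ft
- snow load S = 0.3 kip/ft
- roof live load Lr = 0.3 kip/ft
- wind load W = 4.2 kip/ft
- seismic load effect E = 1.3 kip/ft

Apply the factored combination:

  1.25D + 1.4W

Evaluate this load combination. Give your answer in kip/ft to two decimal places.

11.13 kip/ft

1.25(4.2) + 1.4(4.2) = 5.25 + 5.88 = 11.13
w_u = 11.13 kip/ft.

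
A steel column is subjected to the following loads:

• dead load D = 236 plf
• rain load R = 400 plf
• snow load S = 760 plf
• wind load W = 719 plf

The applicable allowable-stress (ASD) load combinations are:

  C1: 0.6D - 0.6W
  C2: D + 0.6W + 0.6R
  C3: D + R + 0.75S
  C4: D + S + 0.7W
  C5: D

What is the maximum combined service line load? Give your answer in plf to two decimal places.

C1: 0.6(236) - 0.6(719) = 141.60 - 431.40 = -289.80
C2: 1.0(236) + 0.6(719) + 0.6(400) = 236.00 + 431.40 + 240.00 = 907.40
C3: 1.0(236) + 1.0(400) + 0.75(760) = 236.00 + 400.00 + 570.00 = 1206.00
C4: 1.0(236) + 1.0(760) + 0.7(719) = 236.00 + 760.00 + 503.30 = 1499.30
C5: 1.0(236) = 236.00
The controlling combination is 4, giving 1499.30 plf.

1499.30 plf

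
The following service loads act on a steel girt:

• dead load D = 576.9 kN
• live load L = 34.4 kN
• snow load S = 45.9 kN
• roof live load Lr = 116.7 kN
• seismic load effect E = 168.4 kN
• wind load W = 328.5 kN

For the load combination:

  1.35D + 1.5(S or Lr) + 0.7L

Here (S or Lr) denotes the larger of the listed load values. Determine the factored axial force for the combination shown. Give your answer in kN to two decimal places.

977.95 kN

(S or Lr) → Lr = 116.7 kN.
1.35(576.9) + 1.5(116.7) + 0.7(34.4) = 778.82 + 175.05 + 24.08 = 977.95
N_u = 977.95 kN.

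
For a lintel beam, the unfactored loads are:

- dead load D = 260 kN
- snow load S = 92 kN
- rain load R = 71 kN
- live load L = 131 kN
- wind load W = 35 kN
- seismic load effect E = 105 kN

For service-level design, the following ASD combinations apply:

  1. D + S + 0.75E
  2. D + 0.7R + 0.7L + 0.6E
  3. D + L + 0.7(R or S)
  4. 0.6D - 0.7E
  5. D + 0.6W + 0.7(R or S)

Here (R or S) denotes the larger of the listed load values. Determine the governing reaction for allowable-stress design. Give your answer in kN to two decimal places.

464.40 kN

(R or S) → S = 92 kN.
1. 1.0(260) + 1.0(92) + 0.75(105) = 260.00 + 92.00 + 78.75 = 430.75
2. 1.0(260) + 0.7(71) + 0.7(131) + 0.6(105) = 260.00 + 49.70 + 91.70 + 63.00 = 464.40
3. 1.0(260) + 1.0(131) + 0.7(92) = 260.00 + 131.00 + 64.40 = 455.40
4. 0.6(260) - 0.7(105) = 156.00 - 73.50 = 82.50
5. 1.0(260) + 0.6(35) + 0.7(92) = 260.00 + 21.00 + 64.40 = 345.40
Combination 2 governs: V = 464.40 kN.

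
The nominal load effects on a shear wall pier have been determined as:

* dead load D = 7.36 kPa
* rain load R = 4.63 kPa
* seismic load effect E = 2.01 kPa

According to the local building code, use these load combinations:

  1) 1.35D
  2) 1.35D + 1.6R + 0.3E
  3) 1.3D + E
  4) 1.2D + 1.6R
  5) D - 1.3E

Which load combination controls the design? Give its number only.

Combination 2

1) 1.35(7.36) = 9.94
2) 1.35(7.36) + 1.6(4.63) + 0.3(2.01) = 9.94 + 7.41 + 0.60 = 17.95
3) 1.3(7.36) + 1.0(2.01) = 9.57 + 2.01 = 11.58
4) 1.2(7.36) + 1.6(4.63) = 8.83 + 7.41 = 16.24
5) 1.0(7.36) - 1.3(2.01) = 7.36 - 2.61 = 4.75
The largest value is 17.95 kPa from combination 2.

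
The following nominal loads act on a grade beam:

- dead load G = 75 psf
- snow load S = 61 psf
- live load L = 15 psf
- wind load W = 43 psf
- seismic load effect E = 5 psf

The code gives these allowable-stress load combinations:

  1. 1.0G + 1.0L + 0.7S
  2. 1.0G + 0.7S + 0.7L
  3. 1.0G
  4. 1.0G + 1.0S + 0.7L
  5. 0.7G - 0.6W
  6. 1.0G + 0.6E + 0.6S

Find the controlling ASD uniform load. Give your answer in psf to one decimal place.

146.5 psf

1. 1.0(75) + 1.0(15) + 0.7(61) = 75.0 + 15.0 + 42.7 = 132.7
2. 1.0(75) + 0.7(61) + 0.7(15) = 75.0 + 42.7 + 10.5 = 128.2
3. 1.0(75) = 75.0
4. 1.0(75) + 1.0(61) + 0.7(15) = 75.0 + 61.0 + 10.5 = 146.5
5. 0.7(75) - 0.6(43) = 52.5 - 25.8 = 26.7
6. 1.0(75) + 0.6(5) + 0.6(61) = 75.0 + 3.0 + 36.6 = 114.6
Maximum is from combination 4.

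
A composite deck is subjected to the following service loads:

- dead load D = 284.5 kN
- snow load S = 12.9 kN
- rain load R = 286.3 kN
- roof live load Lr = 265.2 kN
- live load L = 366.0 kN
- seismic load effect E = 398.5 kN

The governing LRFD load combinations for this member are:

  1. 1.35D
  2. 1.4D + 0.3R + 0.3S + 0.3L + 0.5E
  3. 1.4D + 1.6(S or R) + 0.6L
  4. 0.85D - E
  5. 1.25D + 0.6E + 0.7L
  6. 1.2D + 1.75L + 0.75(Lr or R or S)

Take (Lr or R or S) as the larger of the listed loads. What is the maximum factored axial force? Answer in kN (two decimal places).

1196.63 kN

(S or R) → R = 286.3 kN; (Lr or R or S) → R = 286.3 kN.
1. 1.35(284.5) = 384.08
2. 1.4(284.5) + 0.3(286.3) + 0.3(12.9) + 0.3(366.0) + 0.5(398.5) = 797.11
3. 1.4(284.5) + 1.6(286.3) + 0.6(366.0) = 1075.98
4. 0.85(284.5) - 1.0(398.5) = -156.68
5. 1.25(284.5) + 0.6(398.5) + 0.7(366.0) = 850.93
6. 1.2(284.5) + 1.75(366.0) + 0.75(286.3) = 1196.63
The controlling combination is 6, giving 1196.63 kN.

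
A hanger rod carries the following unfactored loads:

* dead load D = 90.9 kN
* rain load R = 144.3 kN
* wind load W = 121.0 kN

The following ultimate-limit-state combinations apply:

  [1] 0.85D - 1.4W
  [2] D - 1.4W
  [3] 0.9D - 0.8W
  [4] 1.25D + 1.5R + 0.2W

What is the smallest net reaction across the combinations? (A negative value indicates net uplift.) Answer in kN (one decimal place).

-92.1 kN

[1] 0.85(90.9) - 1.4(121.0) = 77.3 - 169.4 = -92.1
[2] 1.0(90.9) - 1.4(121.0) = 90.9 - 169.4 = -78.5
[3] 0.9(90.9) - 0.8(121.0) = 81.8 - 96.8 = -15.0
[4] 1.25(90.9) + 1.5(144.3) + 0.2(121.0) = 113.6 + 216.5 + 24.2 = 354.3
Combination 1 gives the minimum: -92.1 kN.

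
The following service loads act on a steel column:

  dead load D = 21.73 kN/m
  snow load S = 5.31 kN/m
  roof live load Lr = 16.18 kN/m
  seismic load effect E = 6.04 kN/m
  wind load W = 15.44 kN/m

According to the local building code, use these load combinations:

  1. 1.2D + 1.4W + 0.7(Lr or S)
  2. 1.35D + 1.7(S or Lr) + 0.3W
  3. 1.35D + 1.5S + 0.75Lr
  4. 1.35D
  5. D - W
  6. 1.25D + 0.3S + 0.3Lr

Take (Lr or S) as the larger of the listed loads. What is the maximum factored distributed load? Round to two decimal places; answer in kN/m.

(Lr or S) → Lr = 16.18 kN/m; (S or Lr) → Lr = 16.18 kN/m.
1. 1.2(21.73) + 1.4(15.44) + 0.7(16.18) = 59.02
2. 1.35(21.73) + 1.7(16.18) + 0.3(15.44) = 61.47
3. 1.35(21.73) + 1.5(5.31) + 0.75(16.18) = 49.44
4. 1.35(21.73) = 29.34
5. 1.0(21.73) - 1.0(15.44) = 21.73 - 15.44 = 6.29
6. 1.25(21.73) + 0.3(5.31) + 0.3(16.18) = 33.61
The controlling combination is 2, giving 61.47 kN/m.

61.47 kN/m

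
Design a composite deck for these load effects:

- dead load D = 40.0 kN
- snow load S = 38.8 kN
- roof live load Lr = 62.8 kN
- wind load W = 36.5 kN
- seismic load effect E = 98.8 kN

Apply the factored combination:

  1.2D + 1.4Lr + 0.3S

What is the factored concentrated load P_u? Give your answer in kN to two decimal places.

147.56 kN

1.2(40.0) + 1.4(62.8) + 0.3(38.8) = 48.00 + 87.92 + 11.64 = 147.56
P_u = 147.56 kN.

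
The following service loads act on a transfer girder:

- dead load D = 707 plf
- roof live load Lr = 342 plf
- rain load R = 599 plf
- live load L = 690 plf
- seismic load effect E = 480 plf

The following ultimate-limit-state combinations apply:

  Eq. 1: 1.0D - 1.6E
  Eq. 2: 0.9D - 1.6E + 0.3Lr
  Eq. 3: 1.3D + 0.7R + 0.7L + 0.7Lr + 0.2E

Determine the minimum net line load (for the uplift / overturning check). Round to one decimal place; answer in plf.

Eq. 1: 1.0(707) - 1.6(480) = 707.0 - 768.0 = -61.0
Eq. 2: 0.9(707) - 1.6(480) + 0.3(342) = 636.3 - 768.0 + 102.6 = -29.1
Eq. 3: 1.3(707) + 0.7(599) + 0.7(690) + 0.7(342) + 0.2(480) = 919.1 + 419.3 + 483.0 + 239.4 + 96.0 = 2156.8
Combination 1 gives the minimum: -61.0 plf.

-61.0 plf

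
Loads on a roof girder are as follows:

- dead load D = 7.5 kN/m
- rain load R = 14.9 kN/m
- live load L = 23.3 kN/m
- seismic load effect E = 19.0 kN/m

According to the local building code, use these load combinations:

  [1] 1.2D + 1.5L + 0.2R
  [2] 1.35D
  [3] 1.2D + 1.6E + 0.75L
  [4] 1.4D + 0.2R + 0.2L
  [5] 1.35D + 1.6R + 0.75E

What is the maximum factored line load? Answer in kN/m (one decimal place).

[1] 1.2(7.5) + 1.5(23.3) + 0.2(14.9) = 46.9
[2] 1.35(7.5) = 10.1
[3] 1.2(7.5) + 1.6(19.0) + 0.75(23.3) = 9.0 + 30.4 + 17.5 = 56.9
[4] 1.4(7.5) + 0.2(14.9) + 0.2(23.3) = 18.1
[5] 1.35(7.5) + 1.6(14.9) + 0.75(19.0) = 10.1 + 23.8 + 14.3 = 48.2
The controlling combination is 3, giving 56.9 kN/m.

56.9 kN/m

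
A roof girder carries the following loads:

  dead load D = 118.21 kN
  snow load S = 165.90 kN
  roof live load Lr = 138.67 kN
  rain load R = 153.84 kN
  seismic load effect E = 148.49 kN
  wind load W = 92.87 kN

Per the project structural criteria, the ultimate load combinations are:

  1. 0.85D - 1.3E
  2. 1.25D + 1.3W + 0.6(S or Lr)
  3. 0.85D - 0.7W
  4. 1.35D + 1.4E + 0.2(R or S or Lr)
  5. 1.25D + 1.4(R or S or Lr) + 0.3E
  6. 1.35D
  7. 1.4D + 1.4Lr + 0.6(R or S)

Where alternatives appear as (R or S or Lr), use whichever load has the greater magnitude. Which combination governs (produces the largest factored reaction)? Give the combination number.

Combination 7

(S or Lr) → S = 165.90 kN; (R or S or Lr) → S = 165.90 kN; (R or S) → S = 165.90 kN.
1. 0.85(118.21) - 1.3(148.49) = 100.48 - 193.04 = -92.56
2. 1.25(118.21) + 1.3(92.87) + 0.6(165.90) = 147.76 + 120.73 + 99.54 = 368.03
3. 0.85(118.21) - 0.7(92.87) = 100.48 - 65.01 = 35.47
4. 1.35(118.21) + 1.4(148.49) + 0.2(165.90) = 159.58 + 207.89 + 33.18 = 400.65
5. 1.25(118.21) + 1.4(165.90) + 0.3(148.49) = 147.76 + 232.26 + 44.55 = 424.57
6. 1.35(118.21) = 159.58
7. 1.4(118.21) + 1.4(138.67) + 0.6(165.90) = 165.49 + 194.14 + 99.54 = 459.17
The largest value is 459.17 kN from combination 7.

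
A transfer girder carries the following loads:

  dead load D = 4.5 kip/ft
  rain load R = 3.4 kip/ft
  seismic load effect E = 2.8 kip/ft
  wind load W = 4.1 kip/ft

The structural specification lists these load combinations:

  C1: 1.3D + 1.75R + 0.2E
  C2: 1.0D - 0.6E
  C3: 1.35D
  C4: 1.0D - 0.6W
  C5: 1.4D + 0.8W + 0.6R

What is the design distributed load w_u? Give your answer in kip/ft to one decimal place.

C1: 1.3(4.5) + 1.75(3.4) + 0.2(2.8) = 12.4
C2: 1.0(4.5) - 0.6(2.8) = 4.5 - 1.7 = 2.8
C3: 1.35(4.5) = 6.1
C4: 1.0(4.5) - 0.6(4.1) = 4.5 - 2.5 = 2.0
C5: 1.4(4.5) + 0.8(4.1) + 0.6(3.4) = 6.3 + 3.3 + 2.0 = 11.6
Combination 1 governs: w_u = 12.4 kip/ft.

12.4 kip/ft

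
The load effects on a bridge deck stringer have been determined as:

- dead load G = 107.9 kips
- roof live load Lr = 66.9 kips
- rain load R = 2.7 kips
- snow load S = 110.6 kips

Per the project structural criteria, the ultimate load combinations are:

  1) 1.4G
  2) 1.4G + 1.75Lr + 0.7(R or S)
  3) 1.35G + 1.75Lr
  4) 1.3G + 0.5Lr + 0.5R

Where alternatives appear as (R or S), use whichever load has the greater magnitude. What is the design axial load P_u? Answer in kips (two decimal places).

345.56 kips

(R or S) → S = 110.6 kips.
1) 1.4(107.9) = 151.06
2) 1.4(107.9) + 1.75(66.9) + 0.7(110.6) = 151.06 + 117.08 + 77.42 = 345.56
3) 1.35(107.9) + 1.75(66.9) = 262.74
4) 1.3(107.9) + 0.5(66.9) + 0.5(2.7) = 140.27 + 33.45 + 1.35 = 175.07
The controlling combination is 2, giving 345.56 kips.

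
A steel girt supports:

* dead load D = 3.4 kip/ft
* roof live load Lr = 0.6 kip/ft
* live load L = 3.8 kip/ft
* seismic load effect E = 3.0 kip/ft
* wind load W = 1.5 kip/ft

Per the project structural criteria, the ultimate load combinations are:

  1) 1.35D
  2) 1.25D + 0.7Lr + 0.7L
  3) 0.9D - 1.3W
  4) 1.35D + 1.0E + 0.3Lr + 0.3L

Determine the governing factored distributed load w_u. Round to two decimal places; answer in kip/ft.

1) 1.35(3.4) = 4.59
2) 1.25(3.4) + 0.7(0.6) + 0.7(3.8) = 7.33
3) 0.9(3.4) - 1.3(1.5) = 1.11
4) 1.35(3.4) + 1.0(3.0) + 0.3(0.6) + 0.3(3.8) = 8.91
The controlling combination is 4, giving 8.91 kip/ft.

8.91 kip/ft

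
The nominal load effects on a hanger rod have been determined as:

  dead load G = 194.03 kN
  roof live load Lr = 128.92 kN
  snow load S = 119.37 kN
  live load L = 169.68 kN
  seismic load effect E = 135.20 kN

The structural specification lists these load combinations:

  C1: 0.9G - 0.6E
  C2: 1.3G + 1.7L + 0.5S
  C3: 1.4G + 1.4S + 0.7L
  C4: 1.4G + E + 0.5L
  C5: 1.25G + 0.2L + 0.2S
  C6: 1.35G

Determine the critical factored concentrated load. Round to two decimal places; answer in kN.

C1: 0.9(194.03) - 0.6(135.20) = 174.63 - 81.12 = 93.51
C2: 1.3(194.03) + 1.7(169.68) + 0.5(119.37) = 600.38
C3: 1.4(194.03) + 1.4(119.37) + 0.7(169.68) = 271.64 + 167.12 + 118.78 = 557.54
C4: 1.4(194.03) + 1.0(135.20) + 0.5(169.68) = 271.64 + 135.20 + 84.84 = 491.68
C5: 1.25(194.03) + 0.2(169.68) + 0.2(119.37) = 242.54 + 33.94 + 23.87 = 300.35
C6: 1.35(194.03) = 261.94
Maximum is from combination 2.

600.38 kN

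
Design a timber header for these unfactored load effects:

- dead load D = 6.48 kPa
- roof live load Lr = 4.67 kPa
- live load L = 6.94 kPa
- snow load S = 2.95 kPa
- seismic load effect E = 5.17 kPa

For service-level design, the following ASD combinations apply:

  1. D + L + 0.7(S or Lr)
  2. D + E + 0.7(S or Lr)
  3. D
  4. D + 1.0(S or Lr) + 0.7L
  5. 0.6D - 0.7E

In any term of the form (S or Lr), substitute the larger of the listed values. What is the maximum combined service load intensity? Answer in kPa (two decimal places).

(S or Lr) → Lr = 4.67 kPa.
1. 1.0(6.48) + 1.0(6.94) + 0.7(4.67) = 6.48 + 6.94 + 3.27 = 16.69
2. 1.0(6.48) + 1.0(5.17) + 0.7(4.67) = 6.48 + 5.17 + 3.27 = 14.92
3. 1.0(6.48) = 6.48
4. 1.0(6.48) + 1.0(4.67) + 0.7(6.94) = 6.48 + 4.67 + 4.86 = 16.01
5. 0.6(6.48) - 0.7(5.17) = 3.89 - 3.62 = 0.27
The controlling combination is 1, giving 16.69 kPa.

16.69 kPa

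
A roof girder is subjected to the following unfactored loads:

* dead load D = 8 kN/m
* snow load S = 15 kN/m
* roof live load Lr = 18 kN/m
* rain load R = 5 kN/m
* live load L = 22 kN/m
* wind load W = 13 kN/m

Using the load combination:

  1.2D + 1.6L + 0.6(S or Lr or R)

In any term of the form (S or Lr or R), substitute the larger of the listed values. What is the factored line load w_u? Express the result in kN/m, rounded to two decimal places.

(S or Lr or R) → Lr = 18 kN/m.
1.2(8) + 1.6(22) + 0.6(18) = 9.60 + 35.20 + 10.80 = 55.60
w_u = 55.60 kN/m.

55.60 kN/m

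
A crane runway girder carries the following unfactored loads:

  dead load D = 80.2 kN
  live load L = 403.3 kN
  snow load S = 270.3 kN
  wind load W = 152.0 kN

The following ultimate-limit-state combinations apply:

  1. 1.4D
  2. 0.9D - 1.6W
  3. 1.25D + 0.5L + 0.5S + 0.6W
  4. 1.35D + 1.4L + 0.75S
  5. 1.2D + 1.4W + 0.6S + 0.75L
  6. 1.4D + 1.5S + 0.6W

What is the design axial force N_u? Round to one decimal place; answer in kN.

1. 1.4(80.2) = 112.3
2. 0.9(80.2) - 1.6(152.0) = 72.2 - 243.2 = -171.0
3. 1.25(80.2) + 0.5(403.3) + 0.5(270.3) + 0.6(152.0) = 528.3
4. 1.35(80.2) + 1.4(403.3) + 0.75(270.3) = 108.3 + 564.6 + 202.7 = 875.6
5. 1.2(80.2) + 1.4(152.0) + 0.6(270.3) + 0.75(403.3) = 96.2 + 212.8 + 162.2 + 302.5 = 773.7
6. 1.4(80.2) + 1.5(270.3) + 0.6(152.0) = 608.9
Maximum is from combination 4.

875.6 kN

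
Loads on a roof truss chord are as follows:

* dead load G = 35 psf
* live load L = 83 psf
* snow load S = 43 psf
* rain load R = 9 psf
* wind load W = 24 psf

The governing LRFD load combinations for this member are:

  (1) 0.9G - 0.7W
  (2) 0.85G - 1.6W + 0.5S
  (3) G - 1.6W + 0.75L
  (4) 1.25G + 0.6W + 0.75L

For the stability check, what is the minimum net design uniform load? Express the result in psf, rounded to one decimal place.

12.9 psf

(1) 0.9(35) - 0.7(24) = 31.5 - 16.8 = 14.7
(2) 0.85(35) - 1.6(24) + 0.5(43) = 29.8 - 38.4 + 21.5 = 12.9
(3) 1.0(35) - 1.6(24) + 0.75(83) = 35.0 - 38.4 + 62.3 = 58.9
(4) 1.25(35) + 0.6(24) + 0.75(83) = 120.4
Combination 2 gives the minimum: 12.9 psf.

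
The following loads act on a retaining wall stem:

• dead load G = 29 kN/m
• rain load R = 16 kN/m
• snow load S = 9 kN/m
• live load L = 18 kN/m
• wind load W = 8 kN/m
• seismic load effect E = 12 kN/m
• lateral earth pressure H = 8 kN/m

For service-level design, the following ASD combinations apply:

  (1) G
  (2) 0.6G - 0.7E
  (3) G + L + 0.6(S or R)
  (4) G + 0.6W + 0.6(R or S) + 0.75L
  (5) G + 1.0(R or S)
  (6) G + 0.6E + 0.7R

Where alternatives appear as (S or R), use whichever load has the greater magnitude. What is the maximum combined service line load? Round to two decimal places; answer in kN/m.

56.90 kN/m

(S or R) → R = 16 kN/m; (R or S) → R = 16 kN/m.
(1) 1.0(29) = 29.00
(2) 0.6(29) - 0.7(12) = 17.40 - 8.40 = 9.00
(3) 1.0(29) + 1.0(18) + 0.6(16) = 29.00 + 18.00 + 9.60 = 56.60
(4) 1.0(29) + 0.6(8) + 0.6(16) + 0.75(18) = 29.00 + 4.80 + 9.60 + 13.50 = 56.90
(5) 1.0(29) + 1.0(16) = 29.00 + 16.00 = 45.00
(6) 1.0(29) + 0.6(12) + 0.7(16) = 29.00 + 7.20 + 11.20 = 47.40
The controlling combination is 4, giving 56.90 kN/m.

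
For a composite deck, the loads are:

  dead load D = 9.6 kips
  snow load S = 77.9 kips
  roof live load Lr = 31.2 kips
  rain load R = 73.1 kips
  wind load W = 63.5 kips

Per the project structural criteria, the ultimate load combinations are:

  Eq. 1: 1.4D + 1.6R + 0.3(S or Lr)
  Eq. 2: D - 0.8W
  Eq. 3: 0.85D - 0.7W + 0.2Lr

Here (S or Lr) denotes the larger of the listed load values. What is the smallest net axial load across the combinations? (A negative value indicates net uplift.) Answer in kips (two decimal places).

-41.20 kips

(S or Lr) → S = 77.9 kips.
Eq. 1: 1.4(9.6) + 1.6(73.1) + 0.3(77.9) = 13.44 + 116.96 + 23.37 = 153.77
Eq. 2: 1.0(9.6) - 0.8(63.5) = 9.60 - 50.80 = -41.20
Eq. 3: 0.85(9.6) - 0.7(63.5) + 0.2(31.2) = 8.16 - 44.45 + 6.24 = -30.05
Combination 2 gives the minimum: -41.20 kips.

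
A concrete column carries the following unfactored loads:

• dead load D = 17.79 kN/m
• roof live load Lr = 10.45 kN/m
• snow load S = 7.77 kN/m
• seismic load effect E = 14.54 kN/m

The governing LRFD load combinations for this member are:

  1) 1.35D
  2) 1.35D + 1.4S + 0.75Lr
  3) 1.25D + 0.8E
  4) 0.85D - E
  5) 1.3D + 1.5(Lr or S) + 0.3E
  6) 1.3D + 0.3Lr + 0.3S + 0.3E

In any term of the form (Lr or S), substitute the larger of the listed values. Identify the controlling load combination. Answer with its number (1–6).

(Lr or S) → Lr = 10.45 kN/m.
1) 1.35(17.79) = 24.02
2) 1.35(17.79) + 1.4(7.77) + 0.75(10.45) = 42.73
3) 1.25(17.79) + 0.8(14.54) = 22.24 + 11.63 = 33.87
4) 0.85(17.79) - 1.0(14.54) = 15.12 - 14.54 = 0.58
5) 1.3(17.79) + 1.5(10.45) + 0.3(14.54) = 43.16
6) 1.3(17.79) + 0.3(10.45) + 0.3(7.77) + 0.3(14.54) = 23.13 + 3.14 + 2.33 + 4.36 = 32.96
The largest value is 43.16 kN/m from combination 5.

Combination 5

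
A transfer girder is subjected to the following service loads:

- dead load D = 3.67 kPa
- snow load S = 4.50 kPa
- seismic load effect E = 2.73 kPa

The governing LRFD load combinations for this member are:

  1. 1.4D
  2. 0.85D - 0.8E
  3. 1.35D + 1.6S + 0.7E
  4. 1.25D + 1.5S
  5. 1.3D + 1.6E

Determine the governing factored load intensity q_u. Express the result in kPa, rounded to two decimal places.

1. 1.4(3.67) = 5.14
2. 0.85(3.67) - 0.8(2.73) = 3.12 - 2.18 = 0.94
3. 1.35(3.67) + 1.6(4.50) + 0.7(2.73) = 14.07
4. 1.25(3.67) + 1.5(4.50) = 4.59 + 6.75 = 11.34
5. 1.3(3.67) + 1.6(2.73) = 4.77 + 4.37 = 9.14
Maximum is from combination 3.

14.07 kPa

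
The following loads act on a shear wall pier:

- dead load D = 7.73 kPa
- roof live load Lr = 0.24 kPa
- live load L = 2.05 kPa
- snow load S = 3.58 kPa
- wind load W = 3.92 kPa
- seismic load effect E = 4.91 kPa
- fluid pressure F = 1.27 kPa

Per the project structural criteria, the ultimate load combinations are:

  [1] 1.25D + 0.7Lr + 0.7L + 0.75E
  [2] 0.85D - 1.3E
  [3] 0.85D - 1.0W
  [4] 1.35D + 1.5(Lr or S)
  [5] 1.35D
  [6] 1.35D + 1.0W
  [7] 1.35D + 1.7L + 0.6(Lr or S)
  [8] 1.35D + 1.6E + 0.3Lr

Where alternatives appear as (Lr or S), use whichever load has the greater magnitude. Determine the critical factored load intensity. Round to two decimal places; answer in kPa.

(Lr or S) → S = 3.58 kPa.
[1] 1.25(7.73) + 0.7(0.24) + 0.7(2.05) + 0.75(4.91) = 9.66 + 0.17 + 1.44 + 3.68 = 14.95
[2] 0.85(7.73) - 1.3(4.91) = 6.57 - 6.38 = 0.19
[3] 0.85(7.73) - 1.0(3.92) = 6.57 - 3.92 = 2.65
[4] 1.35(7.73) + 1.5(3.58) = 10.44 + 5.37 = 15.81
[5] 1.35(7.73) = 10.44
[6] 1.35(7.73) + 1.0(3.92) = 10.44 + 3.92 = 14.36
[7] 1.35(7.73) + 1.7(2.05) + 0.6(3.58) = 16.07
[8] 1.35(7.73) + 1.6(4.91) + 0.3(0.24) = 18.36
The controlling combination is 8, giving 18.36 kPa.

18.36 kPa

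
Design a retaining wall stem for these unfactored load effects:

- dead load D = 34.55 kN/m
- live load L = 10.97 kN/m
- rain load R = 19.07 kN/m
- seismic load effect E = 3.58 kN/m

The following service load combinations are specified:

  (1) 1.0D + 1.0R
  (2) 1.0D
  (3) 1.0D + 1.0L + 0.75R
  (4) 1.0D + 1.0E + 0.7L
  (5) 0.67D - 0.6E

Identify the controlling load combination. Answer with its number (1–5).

(1) 1.0(34.55) + 1.0(19.07) = 34.55 + 19.07 = 53.62
(2) 1.0(34.55) = 34.55
(3) 1.0(34.55) + 1.0(10.97) + 0.75(19.07) = 34.55 + 10.97 + 14.30 = 59.82
(4) 1.0(34.55) + 1.0(3.58) + 0.7(10.97) = 34.55 + 3.58 + 7.68 = 45.81
(5) 0.67(34.55) - 0.6(3.58) = 23.15 - 2.15 = 21.00
The largest value is 59.82 kN/m from combination 3.

Combination 3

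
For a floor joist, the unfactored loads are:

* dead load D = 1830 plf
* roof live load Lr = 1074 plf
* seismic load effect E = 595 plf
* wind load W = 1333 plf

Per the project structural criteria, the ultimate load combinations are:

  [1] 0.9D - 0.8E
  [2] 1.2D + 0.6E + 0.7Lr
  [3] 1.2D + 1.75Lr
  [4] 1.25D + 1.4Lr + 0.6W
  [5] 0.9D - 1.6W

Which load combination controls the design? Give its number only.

[1] 0.9(1830) - 0.8(595) = 1171.0
[2] 1.2(1830) + 0.6(595) + 0.7(1074) = 3304.8
[3] 1.2(1830) + 1.75(1074) = 4075.5
[4] 1.25(1830) + 1.4(1074) + 0.6(1333) = 4590.9
[5] 0.9(1830) - 1.6(1333) = -485.8
The largest value is 4590.9 plf from combination 4.

Combination 4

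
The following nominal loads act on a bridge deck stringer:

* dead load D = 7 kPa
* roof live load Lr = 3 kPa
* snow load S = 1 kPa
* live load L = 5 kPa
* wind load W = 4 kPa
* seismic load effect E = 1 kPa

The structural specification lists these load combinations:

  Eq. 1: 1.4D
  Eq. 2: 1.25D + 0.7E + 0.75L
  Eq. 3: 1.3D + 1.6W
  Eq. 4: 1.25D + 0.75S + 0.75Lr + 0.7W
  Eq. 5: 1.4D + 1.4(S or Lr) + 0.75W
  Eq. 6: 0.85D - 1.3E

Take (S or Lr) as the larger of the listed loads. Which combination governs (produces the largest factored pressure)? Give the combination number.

(S or Lr) → Lr = 3 kPa.
Eq. 1: 1.4(7) = 9.8
Eq. 2: 1.25(7) + 0.7(1) + 0.75(5) = 13.2
Eq. 3: 1.3(7) + 1.6(4) = 15.5
Eq. 4: 1.25(7) + 0.75(1) + 0.75(3) + 0.7(4) = 14.6
Eq. 5: 1.4(7) + 1.4(3) + 0.75(4) = 17.0
Eq. 6: 0.85(7) - 1.3(1) = 4.7
The largest value is 17.0 kPa from combination 5.

Combination 5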